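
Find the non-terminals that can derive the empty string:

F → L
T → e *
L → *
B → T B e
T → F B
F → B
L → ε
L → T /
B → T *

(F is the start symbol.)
ε-productions: L → ε
So L is immediately nullable.
F → L: every symbol on the right is nullable, so F is nullable too.
No further non-terminal can be added: every production for the remaining non-terminals contains a terminal or a non-nullable non-terminal.
Nullable = { 'F', 'L' }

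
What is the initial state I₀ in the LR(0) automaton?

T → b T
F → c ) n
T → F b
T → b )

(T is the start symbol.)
First, augment the grammar with T' → T
I₀ = CLOSURE({ [T' → . T] }):
  [T' → . T] has the dot before T: add [T → . b T], [T → . F b], [T → . b )]
  [T → . F b] has the dot before F: add [F → . c ) n]
No further items can be added.

I₀ = { [F → . c ) n], [T → . F b], [T → . b )], [T → . b T], [T' → . T] }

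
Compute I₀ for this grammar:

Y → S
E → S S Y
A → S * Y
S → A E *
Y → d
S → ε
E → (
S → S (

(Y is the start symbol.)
{ [A → . S * Y], [S → . A E *], [S → . S (], [S → .], [Y → . S], [Y → . d], [Y' → . Y] }

First, augment the grammar with Y' → Y
I₀ = CLOSURE({ [Y' → . Y] }):
  [Y' → . Y] has the dot before Y: add [Y → . S], [Y → . d]
  [Y → . S] has the dot before S: add [S → . A E *], [S → .], [S → . S (]
  [S → . A E *] has the dot before A: add [A → . S * Y]
No further items can be added.

I₀ = { [A → . S * Y], [S → . A E *], [S → . S (], [S → .], [Y → . S], [Y → . d], [Y' → . Y] }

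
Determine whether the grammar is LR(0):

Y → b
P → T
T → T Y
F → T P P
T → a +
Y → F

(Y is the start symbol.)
Augment with Y' → Y and build the canonical LR(0) collection (I0 = CLOSURE({[Y' → . Y]}), then GOTO on every symbol after a dot until no new states appear). It has 12 states:
  I0: { [F → . T P P], [T → . T Y], [T → . a +], [Y → . F], [Y → . b], [Y' → . Y] }  — shift
  I1: { [Y → F .] }  — reduce
  I2: { [F → . T P P], [F → T . P P], [P → . T], [T → . T Y], [T → . a +], [T → T . Y], [Y → . F], [Y → . b] }  — shift
  I3: { [Y' → Y .] }  — accept
  I4: { [T → a . +] }  — shift
  I5: { [Y → b .] }  — reduce
  I6: { [T → a + .] }  — reduce
  I7: { [F → T P . P], [P → . T], [T → . T Y], [T → . a +] }  — shift
  I8: { [F → . T P P], [F → T . P P], [P → . T], [P → T .], [T → . T Y], [T → . a +], [T → T . Y], [Y → . F], [Y → . b] }  — shift, reduce
  I9: { [T → T Y .] }  — reduce
  I10: { [F → T P P .] }  — reduce
  I11: { [F → . T P P], [P → T .], [T → . T Y], [T → . a +], [T → T . Y], [Y → . F], [Y → . b] }  — shift, reduce

Conflict in state I8:
  Shift-reduce conflict between [P → T .] and [T → . a +]
So the grammar is NOT LR(0).

Answer: No. Shift-reduce conflict between [P → T .] and [T → . a +]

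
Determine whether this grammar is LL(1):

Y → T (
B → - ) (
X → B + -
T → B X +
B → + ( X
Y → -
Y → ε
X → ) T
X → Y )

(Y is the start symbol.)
No. Predict set conflict for Y: { '-' }

Relevant sets:
  FIRST(T) = { '+', '-' }
  FIRST(B) = { '+', '-' }
  FIRST(Y) = { '+', '-', ε }
  FOLLOW(Y) = { $, ')' }

For Y:
  PREDICT(Y → T '(') = { '+', '-' }
  PREDICT(Y → '-') = { '-' }
  PREDICT(Y → ε) = { $, ')' }
For B:
  PREDICT(B → '-' ')' '(') = { '-' }
  PREDICT(B → '+' '(' X) = { '+' }
For X:
  PREDICT(X → B '+' '-') = { '+', '-' }
  PREDICT(X → ')' T) = { ')' }
  PREDICT(X → Y ')') = { ')', '+', '-' }
T has a single production, so nothing to check there.

Conflict found: Predict set conflict for Y: { '-' }
The grammar is NOT LL(1).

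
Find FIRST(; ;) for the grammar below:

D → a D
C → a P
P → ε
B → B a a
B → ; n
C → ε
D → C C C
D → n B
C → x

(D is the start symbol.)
{ ';' }

To compute FIRST(; ;), process the symbols left to right:
Symbol ; is a terminal. Add ';' and stop.
FIRST(; ;) = { ';' }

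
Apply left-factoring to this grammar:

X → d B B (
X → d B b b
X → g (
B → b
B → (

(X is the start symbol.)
X → d B X'
X' → B (
X' → b b
X → g (
B → b
B → (

Left-factoring transforms A → αβ₁ | αβ₂ into A → αA' and A' → β₁ | β₂
(α is the longest common prefix among the alternatives). Repeat until
no nonterminal has two alternatives with a common prefix.

Round 1: X has alternatives sharing prefix 'd B'. Introduce X': X → d B X'
  Add: X' → B (
  Add: X' → b b

No remaining common prefixes — done.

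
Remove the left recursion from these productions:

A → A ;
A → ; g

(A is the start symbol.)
A → ; g A'
A' → ; A'
A' → ε

A is directly left-recursive. The standard transformation for
  A → A α₁ | ... | A α_m | β₁ | ... | β_n
is
  A  → β₁ A' | ... | β_n A'
  A' → α₁ A' | ... | α_m A' | ε

A → ; g becomes A → ; g A'
A → A ; becomes A' → ; A'
Add A' → ε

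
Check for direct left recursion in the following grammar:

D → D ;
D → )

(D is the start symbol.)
D → D ;: LEFT RECURSIVE (starts with D)
D → ): starts with ')'

The grammar has direct left recursion on: D.

Answer: Yes, D is left-recursive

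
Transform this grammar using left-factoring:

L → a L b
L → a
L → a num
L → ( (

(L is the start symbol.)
Left-factoring transforms A → αβ₁ | αβ₂ into A → αA' and A' → β₁ | β₂
(α is the longest common prefix among the alternatives). Repeat until
no nonterminal has two alternatives with a common prefix.

Round 1: L has alternatives sharing prefix 'a'. Introduce L': L → a L'
  Add: L' → L b
  Add: L' → ε
  Add: L' → num

No remaining common prefixes — done.

Resulting grammar:
L → a L'
L' → L b
L' → ε
L' → num
L → ( (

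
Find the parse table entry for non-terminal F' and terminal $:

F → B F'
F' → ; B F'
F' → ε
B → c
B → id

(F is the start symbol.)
To find M[F', $], we find productions for F' where $ is in the predict set (PREDICT(N → α) = (FIRST(α) \ {ε}) ∪ (FOLLOW(N) if α ⇒* ε)).

Relevant sets:
  FOLLOW(F') = { $ }

F' → ; B F': PREDICT = { ';' }
F' → ε: PREDICT = { $ }
  $ is in predict set, so this production goes in M[F', $]

M[F', $] = F' → ε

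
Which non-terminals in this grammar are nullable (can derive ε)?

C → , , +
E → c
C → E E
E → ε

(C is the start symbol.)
{ 'C', 'E' }

A non-terminal is nullable if it can derive ε (the empty string): either it has an ε-production, or it has a production whose right-hand side consists entirely of nullable non-terminals.

ε-productions: E → ε
So E is immediately nullable.
C → E E: every symbol on the right is nullable, so C is nullable too.
Every non-terminal is now nullable.
Nullable = { 'C', 'E' }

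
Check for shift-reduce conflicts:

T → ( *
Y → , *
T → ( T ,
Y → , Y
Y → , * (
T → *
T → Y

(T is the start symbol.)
Yes — I6: [Y → , * .] vs [Y → , * . (]

A shift-reduce conflict occurs when an LR(0) state has both:
  - a complete (reduce) item [A → α .] (dot at the end), and
  - a shift item [B → β . c γ] (dot before a terminal).

Augment with T' → T and build the canonical LR(0) collection (I0 = CLOSURE({[T' → . T]}), then GOTO on every symbol after a dot until no new states appear). It has 12 states:
  I0: { [T → . ( *], [T → . ( T ,], [T → . *], [T → . Y], [T' → . T], [Y → . , * (], [Y → . , *], [Y → . , Y] }  — shift
  I1: { [T → ( . *], [T → ( . T ,], [T → . ( *], [T → . ( T ,], [T → . *], [T → . Y], [Y → . , * (], [Y → . , *], [Y → . , Y] }  — shift
  I2: { [T → * .] }  — reduce
  I3: { [Y → , . * (], [Y → , . *], [Y → , . Y], [Y → . , * (], [Y → . , *], [Y → . , Y] }  — shift
  I4: { [T' → T .] }  — accept
  I5: { [T → Y .] }  — reduce
  I6: { [Y → , * . (], [Y → , * .] }  — shift, reduce
  I7: { [Y → , Y .] }  — reduce
  I8: { [Y → , * ( .] }  — reduce
  I9: { [T → ( * .], [T → * .] }  — 2 reduces
  I10: { [T → ( T . ,] }  — shift
  I11: { [T → ( T , .] }  — reduce

I6 contains reduce item [Y → , * .] and shift item [Y → , * . (] — shift-reduce conflict.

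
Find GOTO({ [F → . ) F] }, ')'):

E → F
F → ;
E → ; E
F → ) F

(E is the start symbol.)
{ [F → ) . F], [F → . ) F], [F → . ;] }

GOTO(I, ')') = CLOSURE({ [A → αX.β] : [A → α.Xβ] ∈ I, X = ')' })

Items with dot before ')', with the dot advanced:
  [F → . ) F] → [F → ) . F]
Closure of the advanced items:
  [F → ) . F] has the dot before F: add [F → . ;], [F → . ) F]

GOTO = { [F → ) . F], [F → . ) F], [F → . ;] }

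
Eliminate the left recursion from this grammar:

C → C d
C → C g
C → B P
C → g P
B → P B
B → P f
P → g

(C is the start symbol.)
C is directly left-recursive. The standard transformation for
  A → A α₁ | ... | A α_m | β₁ | ... | β_n
is
  A  → β₁ A' | ... | β_n A'
  A' → α₁ A' | ... | α_m A' | ε

C → B P becomes C → B P C'
C → g P becomes C → g P C'
C → C d becomes C' → d C'
C → C g becomes C' → g C'
Add C' → ε

Productions for other non-terminals are unchanged:
  B → P B
  B → P f
  P → g

Resulting grammar:
C → B P C'
C → g P C'
C' → d C'
C' → g C'
C' → ε
B → P B
B → P f
P → g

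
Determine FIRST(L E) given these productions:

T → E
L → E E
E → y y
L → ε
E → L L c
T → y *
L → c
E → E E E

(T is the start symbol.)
FIRST sets of the non-terminals involved (from the grammar, by fixed-point iteration):
  FIRST(L) = { 'c', 'y', ε }
  FIRST(E) = { 'c', 'y' }

To compute FIRST(L E), process the symbols left to right:
Symbol L is a non-terminal. Add FIRST(L) \ {ε} = { 'c', 'y' }
L is nullable (ε ∈ FIRST(L)), continue to the next symbol.
Symbol E is a non-terminal. Add FIRST(E) \ {ε} = { 'c', 'y' }
E is not nullable (ε ∉ FIRST(E)), so stop here.
FIRST(L E) = { 'c', 'y' }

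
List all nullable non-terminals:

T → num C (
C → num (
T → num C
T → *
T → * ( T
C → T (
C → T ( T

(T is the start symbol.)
None

There are no ε-productions, so no non-terminal can derive ε.
No non-terminals are nullable.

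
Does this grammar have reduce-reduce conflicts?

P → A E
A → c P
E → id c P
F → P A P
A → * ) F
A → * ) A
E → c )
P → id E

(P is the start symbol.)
No reduce-reduce conflicts

A reduce-reduce conflict occurs when an LR(0) state has two complete items [A → α .] and [B → β .] — both call for a reduction, and with no lookahead the parser cannot choose between them.

Augment with P' → P and build the canonical LR(0) collection (I0 = CLOSURE({[P' → . P]}), then GOTO on every symbol after a dot until no new states appear). It has 20 states:
  I0: { [A → . * ) A], [A → . * ) F], [A → . c P], [P → . A E], [P → . id E], [P' → . P] }  — shift
  I1: { [A → * . ) A], [A → * . ) F] }  — shift
  I2: { [E → . c )], [E → . id c P], [P → A . E] }  — shift
  I3: { [P' → P .] }  — accept
  I4: { [A → . * ) A], [A → . * ) F], [A → . c P], [A → c . P], [P → . A E], [P → . id E] }  — shift
  I5: { [E → . c )], [E → . id c P], [P → id . E] }  — shift
  I6: { [P → id E .] }  — reduce
  I7: { [E → c . )] }  — shift
  I8: { [E → id . c P] }  — shift
  I9: { [A → . * ) A], [A → . * ) F], [A → . c P], [E → id c . P], [P → . A E], [P → . id E] }  — shift
  I10: { [E → id c P .] }  — reduce
  I11: { [E → c ) .] }  — reduce
  I12: { [A → c P .] }  — reduce
  I13: { [P → A E .] }  — reduce
  I14: { [A → * ) . A], [A → * ) . F], [A → . * ) A], [A → . * ) F], [A → . c P], [F → . P A P], [P → . A E], [P → . id E] }  — shift
  I15: { [A → * ) A .], [E → . c )], [E → . id c P], [P → A . E] }  — shift, reduce
  I16: { [A → * ) F .] }  — reduce
  I17: { [A → . * ) A], [A → . * ) F], [A → . c P], [F → P . A P] }  — shift
  I18: { [A → . * ) A], [A → . * ) F], [A → . c P], [F → P A . P], [P → . A E], [P → . id E] }  — shift
  I19: { [F → P A P .] }  — reduce

No state contains more than one complete item.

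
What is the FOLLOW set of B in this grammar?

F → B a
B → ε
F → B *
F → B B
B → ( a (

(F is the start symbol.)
To compute FOLLOW(B), find every occurrence of B on a right-hand side N → α B β: add FIRST(β) \ {ε}, and if β is empty or nullable also add FOLLOW(N). Iterate to a fixed point.

In F → B a: B is followed by a, add FIRST(a) \ {ε} = { 'a' }
In F → B *: B is followed by '*', add FIRST('*') \ {ε} = { '*' }
In F → B B: B is followed by B, add FIRST(B) \ {ε} = { '(' }
  B is nullable, so also add FOLLOW(F)
In F → B B: B is at the end, add FOLLOW(F)

The FOLLOW sets referred to above (computed the same way, to a fixed point):
  FOLLOW(F) = { $ }

Taking the union: FOLLOW(B) = { $, '(', '*', 'a' }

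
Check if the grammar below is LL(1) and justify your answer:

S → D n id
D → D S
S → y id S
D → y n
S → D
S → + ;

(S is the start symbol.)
Relevant sets:
  FIRST(D) = { 'y' }

For S:
  PREDICT(S → D n id) = { 'y' }
  PREDICT(S → y id S) = { 'y' }
  PREDICT(S → D) = { 'y' }
  PREDICT(S → '+' ';') = { '+' }
For D:
  PREDICT(D → D S) = { 'y' }
  PREDICT(D → y n) = { 'y' }

Conflict found: Predict set conflict for S: { 'y' }
The grammar is NOT LL(1).

Answer: No. Predict set conflict for S: { 'y' }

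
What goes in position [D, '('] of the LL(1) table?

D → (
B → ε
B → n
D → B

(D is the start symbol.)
D → (

To find M[D, '('], we find productions for D where '(' is in the predict set (PREDICT(N → α) = (FIRST(α) \ {ε}) ∪ (FOLLOW(N) if α ⇒* ε)).

Relevant sets:
  FIRST(B) = { 'n', ε }
  FOLLOW(D) = { $ }

D → (: PREDICT = { '(' }
  '(' is in predict set, so this production goes in M[D, '(']
D → B: PREDICT = { $, 'n' }

M[D, '('] = D → (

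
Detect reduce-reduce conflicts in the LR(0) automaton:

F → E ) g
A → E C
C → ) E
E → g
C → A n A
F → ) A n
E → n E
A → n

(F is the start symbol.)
Augment with F' → F and build the canonical LR(0) collection (I0 = CLOSURE({[F' → . F]}), then GOTO on every symbol after a dot until no new states appear). It has 19 states:
  I0: { [E → . g], [E → . n E], [F → . ) A n], [F → . E ) g], [F' → . F] }  — shift
  I1: { [A → . E C], [A → . n], [E → . g], [E → . n E], [F → ) . A n] }  — shift
  I2: { [F → E . ) g] }  — shift
  I3: { [F' → F .] }  — accept
  I4: { [E → g .] }  — reduce
  I5: { [E → . g], [E → . n E], [E → n . E] }  — shift
  I6: { [E → n E .] }  — reduce
  I7: { [F → E ) . g] }  — shift
  I8: { [F → E ) g .] }  — reduce
  I9: { [F → ) A . n] }  — shift
  I10: { [A → . E C], [A → . n], [A → E . C], [C → . ) E], [C → . A n A], [E → . g], [E → . n E] }  — shift
  I11: { [A → n .], [E → . g], [E → . n E], [E → n . E] }  — shift, reduce
  I12: { [C → ) . E], [E → . g], [E → . n E] }  — shift
  I13: { [C → A . n A] }  — shift
  I14: { [A → E C .] }  — reduce
  I15: { [A → . E C], [A → . n], [C → A n . A], [E → . g], [E → . n E] }  — shift
  I16: { [C → A n A .] }  — reduce
  I17: { [C → ) E .] }  — reduce
  I18: { [F → ) A n .] }  — reduce

No state contains more than one complete item.

Answer: No reduce-reduce conflicts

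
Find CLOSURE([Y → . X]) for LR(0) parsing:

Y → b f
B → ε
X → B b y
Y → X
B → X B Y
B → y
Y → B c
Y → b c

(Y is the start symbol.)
Start with: [Y → . X]
  [Y → . X] has the dot before X: add [X → . B b y]
  [X → . B b y] has the dot before B: add [B → .], [B → . X B Y], [B → . y]
No further items can be added.

CLOSURE = { [B → . X B Y], [B → . y], [B → .], [X → . B b y], [Y → . X] }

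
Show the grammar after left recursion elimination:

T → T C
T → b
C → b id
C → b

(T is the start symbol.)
T → b T'
T' → C T'
T' → ε
C → b id
C → b

T is directly left-recursive. The standard transformation for
  A → A α₁ | ... | A α_m | β₁ | ... | β_n
is
  A  → β₁ A' | ... | β_n A'
  A' → α₁ A' | ... | α_m A' | ε

T → b becomes T → b T'
T → T C becomes T' → C T'
Add T' → ε

Productions for other non-terminals are unchanged:
  C → b id
  C → b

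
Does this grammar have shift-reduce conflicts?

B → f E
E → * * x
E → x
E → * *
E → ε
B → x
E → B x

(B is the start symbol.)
Yes — I2: [E → .] vs [B → . f E]; I9: [E → * * .] vs [E → * * . x]

A shift-reduce conflict occurs when an LR(0) state has both:
  - a complete (reduce) item [A → α .] (dot at the end), and
  - a shift item [B → β . c γ] (dot before a terminal).

Augment with B' → B and build the canonical LR(0) collection (I0 = CLOSURE({[B' → . B]}), then GOTO on every symbol after a dot until no new states appear). It has 11 states:
  I0: { [B → . f E], [B → . x], [B' → . B] }  — shift
  I1: { [B' → B .] }  — accept
  I2: { [B → . f E], [B → . x], [B → f . E], [E → . * * x], [E → . * *], [E → . B x], [E → . x], [E → .] }  — shift, reduce
  I3: { [B → x .] }  — reduce
  I4: { [E → * . * x], [E → * . *] }  — shift
  I5: { [E → B . x] }  — shift
  I6: { [B → f E .] }  — reduce
  I7: { [B → x .], [E → x .] }  — 2 reduces
  I8: { [E → B x .] }  — reduce
  I9: { [E → * * . x], [E → * * .] }  — shift, reduce
  I10: { [E → * * x .] }  — reduce

I2 contains reduce item [E → .] and shift items [B → . f E], [B → . x], [E → . * *], [E → . * * x], [E → . x] — shift-reduce conflict.
I9 contains reduce item [E → * * .] and shift item [E → * * . x] — shift-reduce conflict.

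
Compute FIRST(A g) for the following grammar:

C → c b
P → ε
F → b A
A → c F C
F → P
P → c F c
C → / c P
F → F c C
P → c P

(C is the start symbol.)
{ 'c' }

FIRST sets of the non-terminals involved (from the grammar, by fixed-point iteration):
  FIRST(A) = { 'c' }

To compute FIRST(A g), process the symbols left to right:
Symbol A is a non-terminal. Add FIRST(A) \ {ε} = { 'c' }
A is not nullable (ε ∉ FIRST(A)), so stop here.
FIRST(A g) = { 'c' }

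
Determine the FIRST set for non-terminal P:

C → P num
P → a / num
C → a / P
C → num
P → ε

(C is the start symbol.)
{ 'a', ε }

To compute FIRST(P), examine every production with P on the left-hand side, reading each right-hand side left to right until a non-nullable symbol is reached.

From P → a / num:
  - a is a terminal: add 'a' and stop
From P → ε:
  - ε-production, so ε ∈ FIRST(P)

Collecting: FIRST(P) = { 'a', ε }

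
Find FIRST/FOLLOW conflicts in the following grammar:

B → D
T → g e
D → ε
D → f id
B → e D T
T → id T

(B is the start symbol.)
No FIRST/FOLLOW conflicts.

Nullable non-terminals: B, D.
FIRST sets used below: FIRST(D) = { 'f', ε }

B: nullable alternative(s) B → D; FOLLOW(B) = { $ }
  B → D: FIRST \ {ε} = { 'f' } — this is the only nullable alternative, skip
  B → e D T: FIRST \ {ε} = { 'e' } — disjoint from FOLLOW(B)

D: nullable alternative(s) D → ε; FOLLOW(D) = { $, 'g', 'id' }
  D → ε: FIRST \ {ε} = { } — this is the only nullable alternative, skip
  D → f id: FIRST \ {ε} = { 'f' } — disjoint from FOLLOW(D)

T has no nullable alternative, so no FIRST/FOLLOW check is needed there.

No FIRST/FOLLOW conflicts found.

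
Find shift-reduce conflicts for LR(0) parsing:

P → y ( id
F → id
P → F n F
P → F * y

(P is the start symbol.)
No shift-reduce conflicts

Augment with P' → P and build the canonical LR(0) collection (I0 = CLOSURE({[P' → . P]}), then GOTO on every symbol after a dot until no new states appear). It has 11 states:
  I0: { [F → . id], [P → . F * y], [P → . F n F], [P → . y ( id], [P' → . P] }  — shift
  I1: { [P → F . * y], [P → F . n F] }  — shift
  I2: { [P' → P .] }  — accept
  I3: { [F → id .] }  — reduce
  I4: { [P → y . ( id] }  — shift
  I5: { [P → y ( . id] }  — shift
  I6: { [P → y ( id .] }  — reduce
  I7: { [P → F * . y] }  — shift
  I8: { [F → . id], [P → F n . F] }  — shift
  I9: { [P → F n F .] }  — reduce
  I10: { [P → F * y .] }  — reduce

No state contains both a complete item and a shift item.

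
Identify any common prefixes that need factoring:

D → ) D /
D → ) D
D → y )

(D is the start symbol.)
Yes, D has productions with common prefix ') D'

Left-factoring is needed when two productions for the same non-terminal
share a common prefix on the right-hand side.

Productions for D:
  D → ) D /
  D → ) D
  D → y )

Found common prefix ') D' in productions for D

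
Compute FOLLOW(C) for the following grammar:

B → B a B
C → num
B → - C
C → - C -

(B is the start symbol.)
{ $, '-', 'a' }

In B → - C: C is at the end, add FOLLOW(B)
In C → - C -: C is followed by '-', add FIRST('-') \ {ε} = { '-' }

The FOLLOW sets referred to above (computed the same way, to a fixed point):
  FOLLOW(B) = { $, 'a' }

Taking the union: FOLLOW(C) = { $, '-', 'a' }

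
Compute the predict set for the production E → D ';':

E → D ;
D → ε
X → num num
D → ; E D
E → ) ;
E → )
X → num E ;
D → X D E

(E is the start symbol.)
{ ';', 'num' }

PREDICT(E → D ';') = (FIRST(RHS) \ {ε}) ∪ (FOLLOW(E) if ε ∈ FIRST(RHS), i.e. RHS ⇒* ε)
FIRST(D) = { ';', 'num', ε }
FIRST(D ';') = { ';', 'num' }
ε ∉ FIRST(D ';'), so FOLLOW(E) is not added.
PREDICT(E → D ';') = { ';', 'num' }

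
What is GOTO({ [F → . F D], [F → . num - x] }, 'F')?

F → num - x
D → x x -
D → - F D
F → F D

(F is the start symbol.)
GOTO(I, 'F') = CLOSURE({ [A → αX.β] : [A → α.Xβ] ∈ I, X = 'F' })

Items with dot before 'F', with the dot advanced:
  [F → . F D] → [F → F . D]
Closure of the advanced items:
  [F → F . D] has the dot before D: add [D → . x x -], [D → . - F D]

GOTO = { [D → . - F D], [D → . x x -], [F → F . D] }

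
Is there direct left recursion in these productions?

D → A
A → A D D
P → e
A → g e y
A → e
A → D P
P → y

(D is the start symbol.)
Yes, A is left-recursive

D → A: starts with A
A → A D D: LEFT RECURSIVE (starts with A)
P → e: starts with e
A → g e y: starts with g
A → e: starts with e
A → D P: starts with D
P → y: starts with y

The grammar has direct left recursion on: A.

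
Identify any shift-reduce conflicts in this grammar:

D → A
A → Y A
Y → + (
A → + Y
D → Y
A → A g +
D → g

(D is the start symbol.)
Augment with D' → D and build the canonical LR(0) collection (I0 = CLOSURE({[D' → . D]}), then GOTO on every symbol after a dot until no new states appear). It has 13 states:
  I0: { [A → . + Y], [A → . A g +], [A → . Y A], [D → . A], [D → . Y], [D → . g], [D' → . D], [Y → . + (] }  — shift
  I1: { [A → + . Y], [Y → + . (], [Y → . + (] }  — shift
  I2: { [A → A . g +], [D → A .] }  — shift, reduce
  I3: { [D' → D .] }  — accept
  I4: { [A → . + Y], [A → . A g +], [A → . Y A], [A → Y . A], [D → Y .], [Y → . + (] }  — shift, reduce
  I5: { [D → g .] }  — reduce
  I6: { [A → A . g +], [A → Y A .] }  — shift, reduce
  I7: { [A → . + Y], [A → . A g +], [A → . Y A], [A → Y . A], [Y → . + (] }  — shift
  I8: { [A → A g . +] }  — shift
  I9: { [A → A g + .] }  — reduce
  I10: { [Y → + ( .] }  — reduce
  I11: { [Y → + . (] }  — shift
  I12: { [A → + Y .] }  — reduce

I2 contains reduce item [D → A .] and shift item [A → A . g +] — shift-reduce conflict.
I4 contains reduce item [D → Y .] and shift items [A → . + Y], [Y → . + (] — shift-reduce conflict.
I6 contains reduce item [A → Y A .] and shift item [A → A . g +] — shift-reduce conflict.

Answer: Yes — I2: [D → A .] vs [A → A . g +]; I4: [D → Y .] vs [A → . + Y]; I6: [A → Y A .] vs [A → A . g +]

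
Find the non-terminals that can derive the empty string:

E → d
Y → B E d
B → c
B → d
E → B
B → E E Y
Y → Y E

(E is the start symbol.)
None

A non-terminal is nullable if it can derive ε (the empty string): either it has an ε-production, or it has a production whose right-hand side consists entirely of nullable non-terminals.

There are no ε-productions, so no non-terminal can derive ε.
No non-terminals are nullable.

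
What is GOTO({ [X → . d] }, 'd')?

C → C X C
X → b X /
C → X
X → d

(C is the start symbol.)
GOTO(I, 'd') = CLOSURE({ [A → αX.β] : [A → α.Xβ] ∈ I, X = 'd' })

Items with dot before 'd', with the dot advanced:
  [X → . d] → [X → d .]
Closure adds nothing (no advanced item has the dot before a non-terminal).

GOTO = { [X → d .] }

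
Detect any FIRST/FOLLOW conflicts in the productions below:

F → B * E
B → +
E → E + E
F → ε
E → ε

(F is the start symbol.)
Yes. E → E '+' E with FOLLOW(E) on { '+' }

A FIRST/FOLLOW conflict occurs when a non-terminal N has a nullable alternative N → β (β ⇒* ε) and another alternative N → α with FIRST(α) ∩ FOLLOW(N) ≠ ∅: on such a lookahead the parser cannot decide between expanding α and letting N vanish via β.

Nullable non-terminals: E, F.
FIRST sets used below: FIRST(E) = { '+', ε }, FIRST(B) = { '+' }

E: nullable alternative(s) E → ε; FOLLOW(E) = { $, '+' }
  E → E + E: FIRST \ {ε} = { '+' } — overlaps FOLLOW(E) on { '+' }: CONFLICT
  E → ε: FIRST \ {ε} = { } — this is the only nullable alternative, skip

F: nullable alternative(s) F → ε; FOLLOW(F) = { $ }
  F → B * E: FIRST \ {ε} = { '+' } — disjoint from FOLLOW(F)
  F → ε: FIRST \ {ε} = { } — this is the only nullable alternative, skip

B has no nullable alternative, so no FIRST/FOLLOW check is needed there.

So the grammar has 1 FIRST/FOLLOW conflict (marked CONFLICT above).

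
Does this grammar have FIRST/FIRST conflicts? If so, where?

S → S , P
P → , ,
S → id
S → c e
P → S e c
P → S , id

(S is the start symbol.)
A FIRST/FIRST conflict occurs when two productions N → α and N → β for the same non-terminal have FIRST(α) ∩ FIRST(β) ≠ ∅ (with ε ∈ FIRST of a nullable right-hand side, so two nullable alternatives also conflict).

FIRST sets of the non-terminals at (or reachable through a nullable prefix from) the front of some alternative:
  FIRST(S) = { 'c', 'id' }

Productions for S:
  S → S , P: FIRST = { 'c', 'id' }
  S → id: FIRST = { 'id' }
  S → c e: FIRST = { 'c' }
Productions for P:
  P → , ,: FIRST = { ',' }
  P → S e c: FIRST = { 'c', 'id' }
  P → S , id: FIRST = { 'c', 'id' }

Conflict for S: S → S , P and S → id
  Overlap: { 'id' }
Conflict for S: S → S , P and S → c e
  Overlap: { 'c' }
Conflict for P: P → S e c and P → S , id
  Overlap: { 'c', 'id' }

Answer: Yes. S → S ',' P / S → id on { 'id' }; S → S ',' P / S → c e on { 'c' }; P → S e c / P → S ',' id on { 'c', 'id' }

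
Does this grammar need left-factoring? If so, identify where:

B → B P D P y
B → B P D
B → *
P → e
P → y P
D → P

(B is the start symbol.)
Yes, B has productions with common prefix 'B P D'

Left-factoring is needed when two productions for the same non-terminal
share a common prefix on the right-hand side.

Productions for B:
  B → B P D P y
  B → B P D
  B → *
Productions for P:
  P → e
  P → y P

Found common prefix 'B P D' in productions for B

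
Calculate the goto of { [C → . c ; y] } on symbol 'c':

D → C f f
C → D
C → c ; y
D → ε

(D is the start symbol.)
GOTO(I, 'c') = CLOSURE({ [A → αX.β] : [A → α.Xβ] ∈ I, X = 'c' })

Items with dot before 'c', with the dot advanced:
  [C → . c ; y] → [C → c . ; y]
Closure adds nothing (no advanced item has the dot before a non-terminal).

GOTO = { [C → c . ; y] }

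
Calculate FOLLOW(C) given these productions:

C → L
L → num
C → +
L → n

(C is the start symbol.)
To compute FOLLOW(C), find every occurrence of C on a right-hand side N → α C β: add FIRST(β) \ {ε}, and if β is empty or nullable also add FOLLOW(N). Iterate to a fixed point.

C is the start symbol, so $ ∈ FOLLOW(C).
C does not occur on any right-hand side.

Taking the union: FOLLOW(C) = { $ }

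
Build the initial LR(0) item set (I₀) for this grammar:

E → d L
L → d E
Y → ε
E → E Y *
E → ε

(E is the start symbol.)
First, augment the grammar with E' → E
I₀ = CLOSURE({ [E' → . E] }):
  [E' → . E] has the dot before E: add [E → . d L], [E → . E Y *], [E → .]
No further items can be added.

I₀ = { [E → . E Y *], [E → . d L], [E → .], [E' → . E] }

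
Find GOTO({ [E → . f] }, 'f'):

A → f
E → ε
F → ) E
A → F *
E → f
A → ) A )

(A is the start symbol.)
{ [E → f .] }

GOTO(I, 'f') = CLOSURE({ [A → αX.β] : [A → α.Xβ] ∈ I, X = 'f' })

Items with dot before 'f', with the dot advanced:
  [E → . f] → [E → f .]
Closure adds nothing (no advanced item has the dot before a non-terminal).

GOTO = { [E → f .] }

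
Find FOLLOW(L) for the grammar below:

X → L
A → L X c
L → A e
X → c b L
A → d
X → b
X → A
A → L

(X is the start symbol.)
{ $, 'b', 'c', 'd', 'e' }

In X → L: L is at the end, add FOLLOW(X)
In A → L X c: L is followed by X c, add FIRST(X c) \ {ε} = { 'b', 'c', 'd' }
In X → c b L: L is at the end, add FOLLOW(X)
In A → L: L is at the end, add FOLLOW(A)

The FOLLOW sets referred to above (computed the same way, to a fixed point):
  FOLLOW(X) = { $, 'c' }
  FOLLOW(A) = { $, 'c', 'e' }

Taking the union: FOLLOW(L) = { $, 'b', 'c', 'd', 'e' }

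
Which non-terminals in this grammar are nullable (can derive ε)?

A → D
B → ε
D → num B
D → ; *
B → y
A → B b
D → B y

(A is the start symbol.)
{ 'B' }

A non-terminal is nullable if it can derive ε (the empty string): either it has an ε-production, or it has a production whose right-hand side consists entirely of nullable non-terminals.

ε-productions: B → ε
So B is immediately nullable.
No further non-terminal can be added: every production for the remaining non-terminals contains a terminal or a non-nullable non-terminal.
Nullable = { 'B' }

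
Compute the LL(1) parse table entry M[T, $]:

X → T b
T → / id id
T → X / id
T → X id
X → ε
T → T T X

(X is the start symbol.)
Empty (error entry)

To find M[T, $], we find productions for T where $ is in the predict set (PREDICT(N → α) = (FIRST(α) \ {ε}) ∪ (FOLLOW(N) if α ⇒* ε)).

Relevant sets:
  FIRST(X) = { '/', 'id', ε }
  FIRST(T) = { '/', 'id' }

T → / id id: PREDICT = { '/' }
T → X / id: PREDICT = { '/', 'id' }
T → X id: PREDICT = { '/', 'id' }
T → T T X: PREDICT = { '/', 'id' }

M[T, $] is empty (no production applies)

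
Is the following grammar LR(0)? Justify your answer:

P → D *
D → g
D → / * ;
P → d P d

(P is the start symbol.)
A grammar is LR(0) if no state in the canonical LR(0) collection has:
  - both a shift item (dot before a terminal) and a complete item (shift-reduce conflict), or
  - two or more complete items (reduce-reduce conflict; the accept item [P' → P .] counts as a complete item here).

Augment with P' → P and build the canonical LR(0) collection (I0 = CLOSURE({[P' → . P]}), then GOTO on every symbol after a dot until no new states appear). It has 11 states:
  I0: { [D → . / * ;], [D → . g], [P → . D *], [P → . d P d], [P' → . P] }  — shift
  I1: { [D → / . * ;] }  — shift
  I2: { [P → D . *] }  — shift
  I3: { [P' → P .] }  — accept
  I4: { [D → . / * ;], [D → . g], [P → . D *], [P → . d P d], [P → d . P d] }  — shift
  I5: { [D → g .] }  — reduce
  I6: { [P → d P . d] }  — shift
  I7: { [P → d P d .] }  — reduce
  I8: { [P → D * .] }  — reduce
  I9: { [D → / * . ;] }  — shift
  I10: { [D → / * ; .] }  — reduce

Every state is either a pure shift/goto state or contains exactly one complete item and nothing to shift — no conflicts. The grammar is LR(0).

Answer: Yes, the grammar is LR(0)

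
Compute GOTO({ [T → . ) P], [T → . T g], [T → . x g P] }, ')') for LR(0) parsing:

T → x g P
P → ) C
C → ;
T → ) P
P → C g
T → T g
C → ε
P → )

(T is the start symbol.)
GOTO(I, ')') = CLOSURE({ [A → αX.β] : [A → α.Xβ] ∈ I, X = ')' })

Items with dot before ')', with the dot advanced:
  [T → . ) P] → [T → ) . P]
Closure of the advanced items:
  [T → ) . P] has the dot before P: add [P → . ) C], [P → . C g], [P → . )]
  [P → . C g] has the dot before C: add [C → . ;], [C → .]

GOTO = { [C → . ;], [C → .], [P → . ) C], [P → . )], [P → . C g], [T → ) . P] }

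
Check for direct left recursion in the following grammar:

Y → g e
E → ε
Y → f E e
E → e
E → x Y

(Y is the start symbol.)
Y → g e: starts with g
E → ε: starts with ε
Y → f E e: starts with f
E → e: starts with e
E → x Y: starts with x

No direct left recursion found.

Answer: No direct left recursion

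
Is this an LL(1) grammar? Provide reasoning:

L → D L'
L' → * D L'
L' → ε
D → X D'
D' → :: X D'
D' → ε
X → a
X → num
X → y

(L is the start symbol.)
Relevant sets:
  FOLLOW(L') = { $ }
  FOLLOW(D') = { $, '*' }

For L':
  PREDICT(L' → '*' D L') = { '*' }
  PREDICT(L' → ε) = { $ }
For D':
  PREDICT(D' → :: X D') = { '::' }
  PREDICT(D' → ε) = { $, '*' }
For X:
  PREDICT(X → a) = { 'a' }
  PREDICT(X → num) = { 'num' }
  PREDICT(X → y) = { 'y' }
L, D have a single production, so nothing to check there.

All predict sets are disjoint. The grammar IS LL(1).

Answer: Yes, the grammar is LL(1).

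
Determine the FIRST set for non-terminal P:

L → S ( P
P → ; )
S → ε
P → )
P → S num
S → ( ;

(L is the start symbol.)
To compute FIRST(P), examine every production with P on the left-hand side, reading each right-hand side left to right until a non-nullable symbol is reached.

FIRST sets of the other non-terminals involved (by the same procedure, iterated to a fixed point):
  FIRST(S) = { '(', ε }

From P → ; ):
  - ';' is a terminal: add ';' and stop
From P → ):
  - ')' is a terminal: add ')' and stop
From P → S num:
  - S is a non-terminal: add FIRST(S) \ {ε} = { '(' }
    S is nullable, so continue to the next symbol
  - num is a terminal: add 'num' and stop

Collecting: FIRST(P) = { '(', ')', ';', 'num' }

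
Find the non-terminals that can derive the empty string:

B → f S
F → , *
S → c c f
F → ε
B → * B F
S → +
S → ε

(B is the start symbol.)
{ 'F', 'S' }

A non-terminal is nullable if it can derive ε (the empty string): either it has an ε-production, or it has a production whose right-hand side consists entirely of nullable non-terminals.

ε-productions: F → ε, S → ε
So F, S are immediately nullable.
No further non-terminal can be added: every production for the remaining non-terminals contains a terminal or a non-nullable non-terminal.
Nullable = { 'F', 'S' }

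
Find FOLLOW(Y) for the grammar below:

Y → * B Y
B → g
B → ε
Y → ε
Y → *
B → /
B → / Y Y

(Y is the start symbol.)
To compute FOLLOW(Y), find every occurrence of Y on a right-hand side N → α Y β: add FIRST(β) \ {ε}, and if β is empty or nullable also add FOLLOW(N). Iterate to a fixed point.

Y is the start symbol, so $ ∈ FOLLOW(Y).
In Y → * B Y: Y is at the end; this adds FOLLOW(Y) to itself — nothing new
In B → / Y Y: Y is followed by Y, add FIRST(Y) \ {ε} = { '*' }
  Y is nullable, so also add FOLLOW(B)
In B → / Y Y: Y is at the end, add FOLLOW(B)

The FOLLOW sets referred to above (computed the same way, to a fixed point):
  FOLLOW(B) = { $, '*' }

Taking the union: FOLLOW(Y) = { $, '*' }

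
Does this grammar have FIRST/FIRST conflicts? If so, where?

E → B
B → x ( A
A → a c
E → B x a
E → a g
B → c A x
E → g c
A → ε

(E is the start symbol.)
Yes. E → B / E → B x a on { 'c', 'x' }

FIRST sets of the non-terminals at (or reachable through a nullable prefix from) the front of some alternative:
  FIRST(B) = { 'c', 'x' }

Productions for E:
  E → B: FIRST = { 'c', 'x' }
  E → B x a: FIRST = { 'c', 'x' }
  E → a g: FIRST = { 'a' }
  E → g c: FIRST = { 'g' }
Productions for B:
  B → x ( A: FIRST = { 'x' }
  B → c A x: FIRST = { 'c' }
Productions for A:
  A → a c: FIRST = { 'a' }
  A → ε: FIRST = { ε }

Conflict for E: E → B and E → B x a
  Overlap: { 'c', 'x' }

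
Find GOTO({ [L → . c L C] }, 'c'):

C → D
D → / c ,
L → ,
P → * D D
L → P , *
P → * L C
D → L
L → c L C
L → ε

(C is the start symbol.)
{ [L → . ,], [L → . P , *], [L → . c L C], [L → .], [L → c . L C], [P → . * D D], [P → . * L C] }

GOTO(I, 'c') = CLOSURE({ [A → αX.β] : [A → α.Xβ] ∈ I, X = 'c' })

Items with dot before 'c', with the dot advanced:
  [L → . c L C] → [L → c . L C]
Closure of the advanced items:
  [L → c . L C] has the dot before L: add [L → . ,], [L → . P , *], [L → . c L C], [L → .]
  [L → . P , *] has the dot before P: add [P → . * D D], [P → . * L C]

GOTO = { [L → . ,], [L → . P , *], [L → . c L C], [L → .], [L → c . L C], [P → . * D D], [P → . * L C] }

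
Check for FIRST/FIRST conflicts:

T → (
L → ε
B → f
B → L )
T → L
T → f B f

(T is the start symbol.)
No FIRST/FIRST conflicts.

FIRST sets of the non-terminals at (or reachable through a nullable prefix from) the front of some alternative:
  FIRST(L) = { ε }

Productions for T:
  T → (: FIRST = { '(' }
  T → L: FIRST = { ε }
  T → f B f: FIRST = { 'f' }
Productions for B:
  B → f: FIRST = { 'f' }
  B → L ): FIRST = { ')' }
L has only one production, so no FIRST/FIRST conflict is possible there.

All alternatives of each non-terminal have pairwise disjoint FIRST sets.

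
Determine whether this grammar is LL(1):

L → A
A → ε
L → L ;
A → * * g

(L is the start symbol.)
Relevant sets:
  FIRST(A) = { '*', ε }
  FIRST(L) = { '*', ';', ε }
  FOLLOW(L) = { $, ';' }
  FOLLOW(A) = { $, ';' }

For L:
  PREDICT(L → A) = { $, '*', ';' }
  PREDICT(L → L ';') = { '*', ';' }
For A:
  PREDICT(A → ε) = { $, ';' }
  PREDICT(A → '*' '*' g) = { '*' }

Conflict found: Predict set conflict for L: { '*', ';' }
The grammar is NOT LL(1).

Answer: No. Predict set conflict for L: { '*', ';' }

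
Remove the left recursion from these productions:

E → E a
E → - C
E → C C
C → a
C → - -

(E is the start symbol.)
E → - C E'
E → C C E'
E' → a E'
E' → ε
C → a
C → - -

E is directly left-recursive. The standard transformation for
  A → A α₁ | ... | A α_m | β₁ | ... | β_n
is
  A  → β₁ A' | ... | β_n A'
  A' → α₁ A' | ... | α_m A' | ε

E → - C becomes E → - C E'
E → C C becomes E → C C E'
E → E a becomes E' → a E'
Add E' → ε

Productions for other non-terminals are unchanged:
  C → a
  C → - -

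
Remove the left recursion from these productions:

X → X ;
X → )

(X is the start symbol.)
X → ) X'
X' → ; X'
X' → ε

X is directly left-recursive. The standard transformation for
  A → A α₁ | ... | A α_m | β₁ | ... | β_n
is
  A  → β₁ A' | ... | β_n A'
  A' → α₁ A' | ... | α_m A' | ε

X → ) becomes X → ) X'
X → X ; becomes X' → ; X'
Add X' → ε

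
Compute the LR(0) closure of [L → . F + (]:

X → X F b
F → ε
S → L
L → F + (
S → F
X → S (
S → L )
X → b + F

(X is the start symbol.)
To compute CLOSURE, for each item [A → α.Bβ] where B is a non-terminal, add [B → .γ] for all productions B → γ; repeat for the newly added items until nothing changes.

Start with: [L → . F + (]
  [L → . F + (] has the dot before F: add [F → .]
No further items can be added.

CLOSURE = { [F → .], [L → . F + (] }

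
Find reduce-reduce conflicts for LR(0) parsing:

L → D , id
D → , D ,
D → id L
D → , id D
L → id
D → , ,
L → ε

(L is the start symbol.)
Yes — I4: [L → .] vs [L → id .]

A reduce-reduce conflict occurs when an LR(0) state has two complete items [A → α .] and [B → β .] — both call for a reduction, and with no lookahead the parser cannot choose between them.

Augment with L' → L and build the canonical LR(0) collection (I0 = CLOSURE({[L' → . L]}), then GOTO on every symbol after a dot until no new states appear). It has 13 states:
  I0: { [D → . , ,], [D → . , D ,], [D → . , id D], [D → . id L], [L → . D , id], [L → . id], [L → .], [L' → . L] }  — shift, reduce
  I1: { [D → , . ,], [D → , . D ,], [D → , . id D], [D → . , ,], [D → . , D ,], [D → . , id D], [D → . id L] }  — shift
  I2: { [L → D . , id] }  — shift
  I3: { [L' → L .] }  — accept
  I4: { [D → . , ,], [D → . , D ,], [D → . , id D], [D → . id L], [D → id . L], [L → . D , id], [L → . id], [L → .], [L → id .] }  — shift, 2 reduces
  I5: { [D → id L .] }  — reduce
  I6: { [L → D , . id] }  — shift
  I7: { [L → D , id .] }  — reduce
  I8: { [D → , , .], [D → , . ,], [D → , . D ,], [D → , . id D], [D → . , ,], [D → . , D ,], [D → . , id D], [D → . id L] }  — shift, reduce
  I9: { [D → , D . ,] }  — shift
  I10: { [D → , id . D], [D → . , ,], [D → . , D ,], [D → . , id D], [D → . id L], [D → id . L], [L → . D , id], [L → . id], [L → .] }  — shift, reduce
  I11: { [D → , id D .], [L → D . , id] }  — shift, reduce
  I12: { [D → , D , .] }  — reduce

I4 contains complete items [L → .], [L → id .] — reduce-reduce conflict.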